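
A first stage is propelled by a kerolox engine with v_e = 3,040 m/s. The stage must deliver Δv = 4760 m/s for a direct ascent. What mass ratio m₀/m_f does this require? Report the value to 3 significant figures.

m₀/m_f = exp(Δv / v_e) = exp(4760 / 3040.0) = exp(1.5658) = 4.7865.

mass ratio ≈ 4.79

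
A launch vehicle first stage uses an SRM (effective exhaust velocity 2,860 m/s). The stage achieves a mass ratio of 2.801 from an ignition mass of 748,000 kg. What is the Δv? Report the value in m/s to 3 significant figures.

Δv ≈ 2950 m/s

By the Tsiolkovsky rocket equation, Δv = v_e · ln(2.801) = 2860.0 × 1.0300 ≈ 2945.7 m/s.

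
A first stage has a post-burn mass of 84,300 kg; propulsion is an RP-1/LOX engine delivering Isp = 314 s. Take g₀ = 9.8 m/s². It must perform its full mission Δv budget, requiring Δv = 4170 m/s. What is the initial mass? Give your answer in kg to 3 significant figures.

initial mass ≈ 327000 kg

v_e = Isp · g₀ = 314 × 9.8 = 3077.2 m/s.
From the ideal rocket equation, m₀/m_f = exp(Δv / v_e) = exp(4170 / 3077.2) = exp(1.3551) = 3.8773.
m₀ = m_f × 3.8773 = 84,300 × 3.8773 = 326,856 kg.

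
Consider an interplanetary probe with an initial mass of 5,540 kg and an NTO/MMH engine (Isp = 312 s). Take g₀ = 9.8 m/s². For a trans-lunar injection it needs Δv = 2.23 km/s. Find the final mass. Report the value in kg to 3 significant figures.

v_e = Isp · g₀ = 312 × 9.8 = 3057.6 m/s.
By the Tsiolkovsky rocket equation, m₀/m_f = exp(Δv / v_e) = exp(2230 / 3057.6) = exp(0.7293) = 2.0737.
m_f = m₀ / 2.0737 = 5,540 / 2.0737 = 2,671.55 kg.

final mass ≈ 2670 kg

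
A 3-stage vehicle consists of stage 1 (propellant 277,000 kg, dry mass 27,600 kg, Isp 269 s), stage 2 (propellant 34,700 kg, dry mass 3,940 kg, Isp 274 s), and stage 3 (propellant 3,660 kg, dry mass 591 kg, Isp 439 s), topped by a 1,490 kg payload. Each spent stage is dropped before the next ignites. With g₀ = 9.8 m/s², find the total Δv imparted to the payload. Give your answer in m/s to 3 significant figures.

Ignition mass of stage 1 = 277,000+27,600 + 34,700+3,940 + 3,660+591 + 1,490 = 348,981 kg.
Stage 1: m₀ = 348,981 kg, m_f = 348,981 − 277,000 = 71,981 kg; Δv = 269×9.8×ln(4.848) = 2636.2×1.5786 ≈ 4162 m/s.
Stage 2: m₀ = 44,381 kg, m_f = 44,381 − 34,700 = 9,681 kg; Δv = 274×9.8×ln(4.584) = 2685.2×1.5226 ≈ 4089 m/s.
Stage 3: m₀ = 5,741 kg, m_f = 5,741 − 3,660 = 2,081 kg; Δv = 439×9.8×ln(2.759) = 4302.2×1.0148 ≈ 4366 m/s.
Total Δv = 4162 + 4089 + 4366 = 12617 m/s.

Δv ≈ 12600 m/s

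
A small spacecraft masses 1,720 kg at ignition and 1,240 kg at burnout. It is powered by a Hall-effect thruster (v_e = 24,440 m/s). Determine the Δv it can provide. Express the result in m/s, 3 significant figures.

Δv ≈ 8000 m/s

From the ideal rocket equation, Δv = v_e · ln(m₀/m_f) = 24440.0 × ln(1.387) = 24440.0 × 0.3272 ≈ 7997.1 m/s.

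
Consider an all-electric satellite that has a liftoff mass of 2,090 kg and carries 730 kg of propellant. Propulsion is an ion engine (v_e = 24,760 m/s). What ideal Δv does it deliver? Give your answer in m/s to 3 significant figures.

m_f = m₀ − m_prop = 2,090 − 730 = 1,360 kg.
Δv = v_e · ln(m₀/m_f) = 24760.0 × ln(1.537) = 24760.0 × 0.4297 ≈ 10638.9 m/s.

Δv ≈ 10600 m/s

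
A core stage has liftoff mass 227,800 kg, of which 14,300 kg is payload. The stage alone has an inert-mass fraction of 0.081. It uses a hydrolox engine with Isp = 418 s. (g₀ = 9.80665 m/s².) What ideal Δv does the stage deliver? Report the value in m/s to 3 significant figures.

Δv ≈ 8100 m/s

Stage wet mass = m₀ − payload = 227,800 − 14,300 = 213,500 kg.
Stage dry mass = ε × stage wet mass = 0.081 × 213,500 = 17,293.5 kg.
Burnout mass m_f = stage dry + payload = 17,293.5 + 14,300 = 31,593.5 kg.
v_e = Isp · g₀ = 418 × 9.80665 = 4099.2 m/s.
Δv = v_e · ln(227,800/31,593.5) = 4099.2 × ln(7.21) = 4099.2 × 1.9755 ≈ 8098 m/s.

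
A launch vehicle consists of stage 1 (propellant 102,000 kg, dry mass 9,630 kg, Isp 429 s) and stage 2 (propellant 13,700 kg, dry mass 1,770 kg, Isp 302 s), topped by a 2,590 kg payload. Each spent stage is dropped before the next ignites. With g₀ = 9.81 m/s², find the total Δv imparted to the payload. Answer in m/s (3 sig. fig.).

Δv ≈ 10700 m/s

Ignition mass of stage 1 = 102,000+9,630 + 13,700+1,770 + 2,590 = 129,690 kg.
Stage 1: m₀ = 129,690 kg, m_f = 129,690 − 102,000 = 27,690 kg; Δv = 429×9.81×ln(4.684) = 4208.5×1.5441 ≈ 6498 m/s.
Stage 2: m₀ = 18,060 kg, m_f = 18,060 − 13,700 = 4,360 kg; Δv = 302×9.81×ln(4.142) = 2962.6×1.4212 ≈ 4211 m/s.
Total Δv = 6498 + 4211 = 10709 m/s.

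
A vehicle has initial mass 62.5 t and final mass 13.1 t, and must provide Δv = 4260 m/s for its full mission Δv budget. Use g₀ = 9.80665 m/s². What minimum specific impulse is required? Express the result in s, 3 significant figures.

Isp ≈ 278 s

ln(m₀/m_f) = ln(62500/13100) = ln(4.771) = 1.5626.
Rocket equation: v_e = Δv / ln(m₀/m_f) = 4260 / 1.5626 = 2726.3 m/s.
Isp = v_e / g₀ = 2726.3 / 9.80665 = 278.0 s.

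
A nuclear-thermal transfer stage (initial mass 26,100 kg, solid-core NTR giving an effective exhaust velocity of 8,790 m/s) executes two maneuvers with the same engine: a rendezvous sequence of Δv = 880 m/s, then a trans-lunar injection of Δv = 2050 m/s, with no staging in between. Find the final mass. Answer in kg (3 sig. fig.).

After the first burn: m = 26100 × exp(−880/8790.0) = 26100 × 0.90473 = 23,613.5 kg.
After the second burn: m = 23,613.5 × exp(−2050/8790.0) = 23,613.5 × 0.79198 = 18,701.4 kg.

final mass ≈ 18700 kg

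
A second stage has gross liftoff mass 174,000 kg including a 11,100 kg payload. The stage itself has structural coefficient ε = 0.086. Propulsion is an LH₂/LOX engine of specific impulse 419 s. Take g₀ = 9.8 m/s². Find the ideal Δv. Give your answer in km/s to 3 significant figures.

Stage wet mass = m₀ − payload = 174,000 − 11,100 = 162,900 kg.
Stage dry mass = ε × stage wet mass = 0.086 × 162,900 = 14,009.4 kg.
Burnout mass m_f = stage dry + payload = 14,009.4 + 11,100 = 25,109.4 kg.
v_e = Isp · g₀ = 419 × 9.8 = 4106.2 m/s.
Rocket equation: Δv = v_e · ln(174,000/25,109.4) = 4106.2 × ln(6.93) = 4106.2 × 1.9358 ≈ 7949 m/s.

Δv ≈ 7.95 km/s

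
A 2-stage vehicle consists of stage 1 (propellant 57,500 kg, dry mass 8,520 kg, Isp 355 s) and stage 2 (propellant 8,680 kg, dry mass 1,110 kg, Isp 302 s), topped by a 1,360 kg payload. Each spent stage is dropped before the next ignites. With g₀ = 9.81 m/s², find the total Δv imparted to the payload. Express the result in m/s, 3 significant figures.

Δv ≈ 9230 m/s

Ignition mass of stage 1 = 57,500+8,520 + 8,680+1,110 + 1,360 = 77,170 kg.
Stage 1: m₀ = 77,170 kg, m_f = 77,170 − 57,500 = 19,670 kg; Δv = 355×9.81×ln(3.923) = 3482.6×1.3669 ≈ 4760 m/s.
Stage 2: m₀ = 11,150 kg, m_f = 11,150 − 8,680 = 2,470 kg; Δv = 302×9.81×ln(4.514) = 2962.6×1.5072 ≈ 4465 m/s.
Total Δv = 4760 + 4465 = 9225 m/s.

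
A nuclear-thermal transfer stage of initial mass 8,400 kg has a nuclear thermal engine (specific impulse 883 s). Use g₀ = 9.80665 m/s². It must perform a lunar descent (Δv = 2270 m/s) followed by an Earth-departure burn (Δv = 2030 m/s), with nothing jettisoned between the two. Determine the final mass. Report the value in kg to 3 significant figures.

v_e = Isp · g₀ = 883 × 9.80665 = 8659.3 m/s.
After the first burn: m = 8400 × exp(−2270/8659.3) = 8400 × 0.76940 = 6,462.96 kg.
After the second burn: m = 6,462.96 × exp(−2030/8659.3) = 6,462.96 × 0.79102 = 5,112.33 kg.

final mass ≈ 5110 kg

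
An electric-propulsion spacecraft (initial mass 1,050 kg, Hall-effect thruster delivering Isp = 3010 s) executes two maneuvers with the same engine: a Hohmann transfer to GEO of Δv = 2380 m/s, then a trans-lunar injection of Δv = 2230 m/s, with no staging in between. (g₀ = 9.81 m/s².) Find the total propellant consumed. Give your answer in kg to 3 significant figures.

v_e = Isp · g₀ = 3010 × 9.81 = 29528.1 m/s.
After the first burn: m = 1050 × exp(−2380/29528.1) = 1050 × 0.92256 = 968.688 kg.
After the second burn: m = 968.688 × exp(−2230/29528.1) = 968.688 × 0.92726 = 898.226 kg.
Total propellant = m₀ − m_final = 1050 − 898.226 = 151.774 kg.

total propellant consumed ≈ 152 kg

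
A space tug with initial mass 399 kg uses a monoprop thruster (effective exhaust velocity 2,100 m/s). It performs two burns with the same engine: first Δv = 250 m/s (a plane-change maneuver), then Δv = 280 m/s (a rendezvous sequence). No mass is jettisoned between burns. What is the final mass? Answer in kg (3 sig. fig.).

final mass ≈ 310 kg

After the first burn: m = 399 × exp(−250/2100.0) = 399 × 0.88777 = 354.22 kg.
After the second burn: m = 354.22 × exp(−280/2100.0) = 354.22 × 0.87517 = 310.003 kg.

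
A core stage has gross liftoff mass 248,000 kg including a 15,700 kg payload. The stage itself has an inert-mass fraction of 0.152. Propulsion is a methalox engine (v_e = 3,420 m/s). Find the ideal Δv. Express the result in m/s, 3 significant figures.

Stage wet mass = m₀ − payload = 248,000 − 15,700 = 232,300 kg.
Stage dry mass = ε × stage wet mass = 0.152 × 232,300 = 35,309.6 kg.
Burnout mass m_f = stage dry + payload = 35,309.6 + 15,700 = 51,009.6 kg.
Rocket equation: Δv = v_e · ln(248,000/51,009.6) = 3420.0 × ln(4.862) = 3420.0 × 1.5814 ≈ 5408 m/s.

Δv ≈ 5410 m/s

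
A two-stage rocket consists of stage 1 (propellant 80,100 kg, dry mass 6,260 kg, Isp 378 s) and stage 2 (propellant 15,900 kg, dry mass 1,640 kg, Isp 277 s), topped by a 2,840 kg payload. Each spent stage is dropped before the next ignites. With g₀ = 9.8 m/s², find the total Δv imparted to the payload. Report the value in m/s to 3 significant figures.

Δv ≈ 9250 m/s

Ignition mass of stage 1 = 80,100+6,260 + 15,900+1,640 + 2,840 = 106,740 kg.
Stage 1: m₀ = 106,740 kg, m_f = 106,740 − 80,100 = 26,640 kg; Δv = 378×9.8×ln(4.007) = 3704.4×1.3880 ≈ 5142 m/s.
Stage 2: m₀ = 20,380 kg, m_f = 20,380 − 15,900 = 4,480 kg; Δv = 277×9.8×ln(4.549) = 2714.6×1.5149 ≈ 4112 m/s.
Total Δv = 5142 + 4112 = 9254 m/s.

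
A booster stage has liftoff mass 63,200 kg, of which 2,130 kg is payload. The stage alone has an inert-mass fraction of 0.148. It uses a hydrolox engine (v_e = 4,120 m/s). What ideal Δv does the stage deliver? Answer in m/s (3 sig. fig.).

Stage wet mass = m₀ − payload = 63,200 − 2,130 = 61,070 kg.
Stage dry mass = ε × stage wet mass = 0.148 × 61,070 = 9,038.36 kg.
Burnout mass m_f = stage dry + payload = 9,038.36 + 2,130 = 11,168.36 kg.
Δv = v_e · ln(63,200/11,168.36) = 4120.0 × ln(5.659) = 4120.0 × 1.7332 ≈ 7141 m/s.

Δv ≈ 7140 m/s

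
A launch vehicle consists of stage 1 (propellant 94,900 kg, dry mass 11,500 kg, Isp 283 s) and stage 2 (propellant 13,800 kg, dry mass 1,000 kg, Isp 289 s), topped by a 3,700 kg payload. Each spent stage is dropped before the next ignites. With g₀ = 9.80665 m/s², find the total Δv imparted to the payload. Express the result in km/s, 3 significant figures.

Δv ≈ 7.84 km/s

Ignition mass of stage 1 = 94,900+11,500 + 13,800+1,000 + 3,700 = 124,900 kg.
Stage 1: m₀ = 124,900 kg, m_f = 124,900 − 94,900 = 30,000 kg; Δv = 283×9.80665×ln(4.163) = 2775.3×1.4263 ≈ 3958 m/s.
Stage 2: m₀ = 18,500 kg, m_f = 18,500 − 13,800 = 4,700 kg; Δv = 289×9.80665×ln(3.936) = 2834.1×1.3702 ≈ 3883 m/s.
Total Δv = 3958 + 3883 = 7841 m/s.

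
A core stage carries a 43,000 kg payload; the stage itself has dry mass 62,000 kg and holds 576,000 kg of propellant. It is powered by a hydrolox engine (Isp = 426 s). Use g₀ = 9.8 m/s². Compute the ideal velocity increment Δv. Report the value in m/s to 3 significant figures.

v_e = Isp · g₀ = 426 × 9.8 = 4174.8 m/s.
m₀ = payload + dry + propellant = 43,000 + 62,000 + 576,000 = 681,000 kg.
m_f = payload + dry = 43,000 + 62,000 = 105,000 kg.
From the ideal rocket equation, Δv = v_e · ln(m₀/m_f) = 4174.8 × ln(6.486) = 4174.8 × 1.8696 ≈ 7805.2 m/s.

Δv ≈ 7810 m/s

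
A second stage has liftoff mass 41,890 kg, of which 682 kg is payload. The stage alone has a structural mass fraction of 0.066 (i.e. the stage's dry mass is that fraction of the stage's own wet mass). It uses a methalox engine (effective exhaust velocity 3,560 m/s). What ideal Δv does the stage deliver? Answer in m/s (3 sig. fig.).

Δv ≈ 8940 m/s

Stage wet mass = m₀ − payload = 41,890 − 682 = 41,208 kg.
Stage dry mass = ε × stage wet mass = 0.066 × 41,208 = 2,719.73 kg.
Burnout mass m_f = stage dry + payload = 2,719.73 + 682 = 3,401.73 kg.
Δv = v_e · ln(41,890/3,401.73) = 3560.0 × ln(12.31) = 3560.0 × 2.5108 ≈ 8938 m/s.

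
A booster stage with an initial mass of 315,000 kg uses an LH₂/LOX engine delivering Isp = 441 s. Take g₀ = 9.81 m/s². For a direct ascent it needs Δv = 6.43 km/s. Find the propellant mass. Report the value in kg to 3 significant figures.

v_e = Isp · g₀ = 441 × 9.81 = 4326.2 m/s.
By the Tsiolkovsky rocket equation, m₀/m_f = exp(Δv / v_e) = exp(6430 / 4326.2) = exp(1.4863) = 4.4207.
m_f = 315,000 / 4.4207 = 71,255.7 kg, so propellant = m₀ − m_f = 315,000 − 71,255.7 = 243,744.3 kg.

propellant mass ≈ 244000 kg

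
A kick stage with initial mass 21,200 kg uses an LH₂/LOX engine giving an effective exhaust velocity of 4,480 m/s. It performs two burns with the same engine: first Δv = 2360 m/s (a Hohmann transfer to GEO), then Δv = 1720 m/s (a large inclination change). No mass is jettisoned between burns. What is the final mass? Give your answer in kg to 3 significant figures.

final mass ≈ 8530 kg

After the first burn: m = 21200 × exp(−2360/4480.0) = 21200 × 0.59050 = 12,518.6 kg.
After the second burn: m = 12,518.6 × exp(−1720/4480.0) = 12,518.6 × 0.68118 = 8,527.42 kg.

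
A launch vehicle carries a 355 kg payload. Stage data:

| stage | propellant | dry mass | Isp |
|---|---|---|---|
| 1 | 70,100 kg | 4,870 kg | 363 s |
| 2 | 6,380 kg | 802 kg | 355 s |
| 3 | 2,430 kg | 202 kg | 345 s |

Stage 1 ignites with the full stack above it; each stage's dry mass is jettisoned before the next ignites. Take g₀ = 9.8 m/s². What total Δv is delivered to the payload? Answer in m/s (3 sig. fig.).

Δv ≈ 15300 m/s

Ignition mass of stage 1 = 70,100+4,870 + 6,380+802 + 2,430+202 + 355 = 85,139 kg.
Stage 1: m₀ = 85,139 kg, m_f = 85,139 − 70,100 = 15,039 kg; Δv = 363×9.8×ln(5.661) = 3557.4×1.7336 ≈ 6167 m/s.
Stage 2: m₀ = 10,169 kg, m_f = 10,169 − 6,380 = 3,789 kg; Δv = 355×9.8×ln(2.684) = 3479.0×0.9872 ≈ 3435 m/s.
Stage 3: m₀ = 2,987 kg, m_f = 2,987 − 2,430 = 557 kg; Δv = 345×9.8×ln(5.363) = 3381.0×1.6795 ≈ 5678 m/s.
Total Δv = 6167 + 3435 + 5678 = 15280 m/s.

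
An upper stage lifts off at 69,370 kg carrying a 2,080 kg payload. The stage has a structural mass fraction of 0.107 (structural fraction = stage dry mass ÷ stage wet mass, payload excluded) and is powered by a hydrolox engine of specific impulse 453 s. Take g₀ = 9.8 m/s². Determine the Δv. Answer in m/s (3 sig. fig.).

Stage wet mass = m₀ − payload = 69,370 − 2,080 = 67,290 kg.
Stage dry mass = ε × stage wet mass = 0.107 × 67,290 = 7,200.03 kg.
Burnout mass m_f = stage dry + payload = 7,200.03 + 2,080 = 9,280.03 kg.
v_e = Isp · g₀ = 453 × 9.8 = 4439.4 m/s.
Δv = v_e · ln(69,370/9,280.03) = 4439.4 × ln(7.475) = 4439.4 × 2.0116 ≈ 8930 m/s.

Δv ≈ 8930 m/s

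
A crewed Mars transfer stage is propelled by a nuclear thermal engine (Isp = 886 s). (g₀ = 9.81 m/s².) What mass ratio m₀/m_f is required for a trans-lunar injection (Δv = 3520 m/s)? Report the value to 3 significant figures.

mass ratio ≈ 1.50

v_e = Isp · g₀ = 886 × 9.81 = 8691.7 m/s.
Using Δv = v_e ln(m₀/m_f): m₀/m_f = exp(Δv / v_e) = exp(3520 / 8691.7) = exp(0.4050) = 1.4993.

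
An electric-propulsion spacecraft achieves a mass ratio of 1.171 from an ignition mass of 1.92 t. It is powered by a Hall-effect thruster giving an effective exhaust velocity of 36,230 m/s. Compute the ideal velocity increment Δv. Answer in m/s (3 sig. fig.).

Δv ≈ 5720 m/s

Δv = v_e · ln(1.171) = 36230.0 × 0.1579 ≈ 5719.2 m/s.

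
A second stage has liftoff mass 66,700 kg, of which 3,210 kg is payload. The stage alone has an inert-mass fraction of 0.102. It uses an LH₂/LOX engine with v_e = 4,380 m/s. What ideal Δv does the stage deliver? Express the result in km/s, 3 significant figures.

Δv ≈ 8.45 km/s

Stage wet mass = m₀ − payload = 66,700 − 3,210 = 63,490 kg.
Stage dry mass = ε × stage wet mass = 0.102 × 63,490 = 6,475.98 kg.
Burnout mass m_f = stage dry + payload = 6,475.98 + 3,210 = 9,685.98 kg.
Δv = v_e · ln(66,700/9,685.98) = 4380.0 × ln(6.886) = 4380.0 × 1.9295 ≈ 8451 m/s.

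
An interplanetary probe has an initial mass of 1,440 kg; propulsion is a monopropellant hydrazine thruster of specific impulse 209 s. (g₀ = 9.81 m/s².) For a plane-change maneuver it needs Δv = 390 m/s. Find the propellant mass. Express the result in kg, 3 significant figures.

propellant mass ≈ 249 kg

v_e = Isp · g₀ = 209 × 9.81 = 2050.3 m/s.
Using Δv = v_e ln(m₀/m_f): m₀/m_f = exp(Δv / v_e) = exp(390 / 2050.3) = exp(0.1902) = 1.2095.
m_f = 1,440 / 1.2095 = 1,190.57 kg, so propellant = m₀ − m_f = 1,440 − 1,190.57 = 249.43 kg.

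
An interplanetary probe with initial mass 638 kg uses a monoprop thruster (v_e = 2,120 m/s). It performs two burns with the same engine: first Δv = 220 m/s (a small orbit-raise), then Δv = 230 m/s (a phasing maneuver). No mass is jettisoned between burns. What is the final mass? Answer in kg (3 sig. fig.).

After the first burn: m = 638 × exp(−220/2120.0) = 638 × 0.90143 = 575.112 kg.
After the second burn: m = 575.112 × exp(−230/2120.0) = 575.112 × 0.89719 = 515.985 kg.

final mass ≈ 516 kg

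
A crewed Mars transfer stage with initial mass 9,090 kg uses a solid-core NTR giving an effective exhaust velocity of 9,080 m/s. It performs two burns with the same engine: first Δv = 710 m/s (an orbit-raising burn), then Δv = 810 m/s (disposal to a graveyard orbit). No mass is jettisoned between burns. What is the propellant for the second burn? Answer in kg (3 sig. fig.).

After the first burn: m = 9090 × exp(−710/9080.0) = 9090 × 0.92479 = 8,406.34 kg.
After the second burn: m = 8,406.34 × exp(−810/9080.0) = 8,406.34 × 0.91466 = 7,688.94 kg.
Second-burn propellant = 8,406.34 − 7,688.94 = 717.4 kg.

propellant for the second burn ≈ 717 kg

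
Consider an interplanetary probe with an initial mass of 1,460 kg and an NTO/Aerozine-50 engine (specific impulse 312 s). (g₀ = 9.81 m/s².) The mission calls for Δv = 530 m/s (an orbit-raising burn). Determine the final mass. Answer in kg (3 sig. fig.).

final mass ≈ 1230 kg

v_e = Isp · g₀ = 312 × 9.81 = 3060.7 m/s.
m₀/m_f = exp(Δv / v_e) = exp(530 / 3060.7) = exp(0.1732) = 1.1891.
m_f = m₀ / 1.1891 = 1,460 / 1.1891 = 1,227.82 kg.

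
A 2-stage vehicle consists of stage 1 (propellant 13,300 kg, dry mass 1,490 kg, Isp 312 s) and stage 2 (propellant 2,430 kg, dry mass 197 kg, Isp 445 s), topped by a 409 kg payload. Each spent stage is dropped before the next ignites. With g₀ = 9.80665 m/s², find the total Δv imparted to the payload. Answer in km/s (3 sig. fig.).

Δv ≈ 11.2 km/s

Ignition mass of stage 1 = 13,300+1,490 + 2,430+197 + 409 = 17,826 kg.
Stage 1: m₀ = 17,826 kg, m_f = 17,826 − 13,300 = 4,526 kg; Δv = 312×9.80665×ln(3.939) = 3059.7×1.3708 ≈ 4194 m/s.
Stage 2: m₀ = 3,036 kg, m_f = 3,036 − 2,430 = 606 kg; Δv = 445×9.80665×ln(5.01) = 4364.0×1.6114 ≈ 7032 m/s.
Total Δv = 4194 + 7032 = 11226 m/s.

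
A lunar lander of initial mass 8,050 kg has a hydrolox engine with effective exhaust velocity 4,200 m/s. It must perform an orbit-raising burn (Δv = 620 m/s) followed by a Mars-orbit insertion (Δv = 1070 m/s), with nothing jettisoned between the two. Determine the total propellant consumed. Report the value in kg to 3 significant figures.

total propellant consumed ≈ 2670 kg

After the first burn: m = 8050 × exp(−620/4200.0) = 8050 × 0.86276 = 6,945.22 kg.
After the second burn: m = 6,945.22 × exp(−1070/4200.0) = 6,945.22 × 0.77510 = 5,383.24 kg.
Total propellant = m₀ − m_final = 8050 − 5,383.24 = 2,666.76 kg.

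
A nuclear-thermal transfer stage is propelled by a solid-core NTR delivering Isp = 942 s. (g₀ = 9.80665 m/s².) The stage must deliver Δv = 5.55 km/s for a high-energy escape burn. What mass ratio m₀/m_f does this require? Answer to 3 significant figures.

v_e = Isp · g₀ = 942 × 9.80665 = 9237.9 m/s.
m₀/m_f = exp(Δv / v_e) = exp(5550 / 9237.9) = exp(0.6008) = 1.8236.

mass ratio ≈ 1.82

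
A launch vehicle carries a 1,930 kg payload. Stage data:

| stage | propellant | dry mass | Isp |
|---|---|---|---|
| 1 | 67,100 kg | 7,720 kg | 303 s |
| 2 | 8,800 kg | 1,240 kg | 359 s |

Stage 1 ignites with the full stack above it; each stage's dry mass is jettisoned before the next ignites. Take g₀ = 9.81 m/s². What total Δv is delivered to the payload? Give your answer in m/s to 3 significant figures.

Δv ≈ 9090 m/s

Ignition mass of stage 1 = 67,100+7,720 + 8,800+1,240 + 1,930 = 86,790 kg.
Stage 1: m₀ = 86,790 kg, m_f = 86,790 − 67,100 = 19,690 kg; Δv = 303×9.81×ln(4.408) = 2972.4×1.4834 ≈ 4409 m/s.
Stage 2: m₀ = 11,970 kg, m_f = 11,970 − 8,800 = 3,170 kg; Δv = 359×9.81×ln(3.776) = 3521.8×1.3287 ≈ 4679 m/s.
Total Δv = 4409 + 4679 = 9088 m/s.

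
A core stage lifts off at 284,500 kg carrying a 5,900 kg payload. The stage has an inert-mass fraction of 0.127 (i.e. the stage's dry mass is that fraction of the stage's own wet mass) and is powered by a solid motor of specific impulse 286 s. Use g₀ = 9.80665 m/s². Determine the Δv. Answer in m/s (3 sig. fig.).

Δv ≈ 5410 m/s

Stage wet mass = m₀ − payload = 284,500 − 5,900 = 278,600 kg.
Stage dry mass = ε × stage wet mass = 0.127 × 278,600 = 35,382.2 kg.
Burnout mass m_f = stage dry + payload = 35,382.2 + 5,900 = 41,282.2 kg.
v_e = Isp · g₀ = 286 × 9.80665 = 2804.7 m/s.
From the ideal rocket equation, Δv = v_e · ln(284,500/41,282.2) = 2804.7 × ln(6.892) = 2804.7 × 1.9303 ≈ 5414 m/s.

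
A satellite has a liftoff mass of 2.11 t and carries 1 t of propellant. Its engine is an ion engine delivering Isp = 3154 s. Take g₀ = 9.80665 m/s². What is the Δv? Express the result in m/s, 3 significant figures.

v_e = Isp · g₀ = 3154 × 9.80665 = 30930.2 m/s.
m_f = m₀ − m_prop = 2.11 − 1 = 1.11 t.
Δv = v_e · ln(m₀/m_f) = 30930.2 × ln(1.901) = 30930.2 × 0.6423 ≈ 19867.3 m/s.

Δv ≈ 19900 m/s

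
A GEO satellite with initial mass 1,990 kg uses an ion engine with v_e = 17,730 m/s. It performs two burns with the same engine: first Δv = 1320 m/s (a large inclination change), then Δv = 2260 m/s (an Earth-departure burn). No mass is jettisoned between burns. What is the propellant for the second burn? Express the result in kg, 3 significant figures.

After the first burn: m = 1990 × exp(−1320/17730.0) = 1990 × 0.92825 = 1,847.22 kg.
After the second burn: m = 1,847.22 × exp(−2260/17730.0) = 1,847.22 × 0.88032 = 1,626.14 kg.
Second-burn propellant = 1,847.22 − 1,626.14 = 221.08 kg.

propellant for the second burn ≈ 221 kg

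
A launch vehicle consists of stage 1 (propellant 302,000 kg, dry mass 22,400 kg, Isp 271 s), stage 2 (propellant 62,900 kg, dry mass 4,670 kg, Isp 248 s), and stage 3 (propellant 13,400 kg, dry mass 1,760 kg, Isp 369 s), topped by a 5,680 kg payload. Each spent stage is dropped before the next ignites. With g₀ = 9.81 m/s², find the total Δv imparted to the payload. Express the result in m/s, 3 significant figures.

Δv ≈ 10200 m/s

Ignition mass of stage 1 = 302,000+22,400 + 62,900+4,670 + 13,400+1,760 + 5,680 = 412,810 kg.
Stage 1: m₀ = 412,810 kg, m_f = 412,810 − 302,000 = 110,810 kg; Δv = 271×9.81×ln(3.725) = 2658.5×1.3152 ≈ 3496 m/s.
Stage 2: m₀ = 88,410 kg, m_f = 88,410 − 62,900 = 25,510 kg; Δv = 248×9.81×ln(3.466) = 2432.9×1.2429 ≈ 3024 m/s.
Stage 3: m₀ = 20,840 kg, m_f = 20,840 − 13,400 = 7,440 kg; Δv = 369×9.81×ln(2.801) = 3619.9×1.0300 ≈ 3728 m/s.
Total Δv = 3496 + 3024 + 3728 = 10248 m/s.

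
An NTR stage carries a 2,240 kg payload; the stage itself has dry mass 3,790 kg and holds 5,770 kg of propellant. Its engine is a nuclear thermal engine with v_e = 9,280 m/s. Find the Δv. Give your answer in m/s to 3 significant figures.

Δv ≈ 6230 m/s

m₀ = payload + dry + propellant = 2,240 + 3,790 + 5,770 = 11,800 kg.
m_f = payload + dry = 2,240 + 3,790 = 6,030 kg.
Δv = v_e · ln(m₀/m_f) = 9280.0 × ln(1.957) = 9280.0 × 0.6714 ≈ 6230.2 m/s.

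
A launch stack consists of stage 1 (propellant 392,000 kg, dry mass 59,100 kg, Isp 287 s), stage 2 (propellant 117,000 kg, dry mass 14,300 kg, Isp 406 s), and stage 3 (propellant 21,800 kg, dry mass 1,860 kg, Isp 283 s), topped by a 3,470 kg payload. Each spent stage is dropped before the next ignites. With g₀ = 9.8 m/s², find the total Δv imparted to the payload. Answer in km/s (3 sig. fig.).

Δv ≈ 12.7 km/s

Ignition mass of stage 1 = 392,000+59,100 + 117,000+14,300 + 21,800+1,860 + 3,470 = 609,530 kg.
Stage 1: m₀ = 609,530 kg, m_f = 609,530 − 392,000 = 217,530 kg; Δv = 287×9.8×ln(2.802) = 2812.6×1.0304 ≈ 2898 m/s.
Stage 2: m₀ = 158,430 kg, m_f = 158,430 − 117,000 = 41,430 kg; Δv = 406×9.8×ln(3.824) = 3978.8×1.3413 ≈ 5337 m/s.
Stage 3: m₀ = 27,130 kg, m_f = 27,130 − 21,800 = 5,330 kg; Δv = 283×9.8×ln(5.09) = 2773.4×1.6273 ≈ 4513 m/s.
Total Δv = 2898 + 5337 + 4513 = 12748 m/s.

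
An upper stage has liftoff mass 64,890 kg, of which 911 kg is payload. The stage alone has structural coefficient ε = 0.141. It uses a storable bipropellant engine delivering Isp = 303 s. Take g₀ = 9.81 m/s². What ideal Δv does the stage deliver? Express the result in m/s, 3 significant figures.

Δv ≈ 5580 m/s

Stage wet mass = m₀ − payload = 64,890 − 911 = 63,979 kg.
Stage dry mass = ε × stage wet mass = 0.141 × 63,979 = 9,021.04 kg.
Burnout mass m_f = stage dry + payload = 9,021.04 + 911 = 9,932.04 kg.
v_e = Isp · g₀ = 303 × 9.81 = 2972.4 m/s.
Δv = v_e · ln(64,890/9,932.04) = 2972.4 × ln(6.533) = 2972.4 × 1.8769 ≈ 5579 m/s.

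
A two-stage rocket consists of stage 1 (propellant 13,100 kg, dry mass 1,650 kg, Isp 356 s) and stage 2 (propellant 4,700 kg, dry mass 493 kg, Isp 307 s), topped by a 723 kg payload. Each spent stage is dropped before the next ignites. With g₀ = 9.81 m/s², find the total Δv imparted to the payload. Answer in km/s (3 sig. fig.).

Ignition mass of stage 1 = 13,100+1,650 + 4,700+493 + 723 = 20,666 kg.
Stage 1: m₀ = 20,666 kg, m_f = 20,666 − 13,100 = 7,566 kg; Δv = 356×9.81×ln(2.731) = 3492.4×1.0048 ≈ 3509 m/s.
Stage 2: m₀ = 5,916 kg, m_f = 5,916 − 4,700 = 1,216 kg; Δv = 307×9.81×ln(4.865) = 3011.7×1.5821 ≈ 4765 m/s.
Total Δv = 3509 + 4765 = 8274 m/s.

Δv ≈ 8.27 km/s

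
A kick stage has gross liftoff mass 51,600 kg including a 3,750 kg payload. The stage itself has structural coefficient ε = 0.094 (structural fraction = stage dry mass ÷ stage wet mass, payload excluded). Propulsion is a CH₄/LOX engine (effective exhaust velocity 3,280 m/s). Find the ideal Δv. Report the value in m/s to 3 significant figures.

Stage wet mass = m₀ − payload = 51,600 − 3,750 = 47,850 kg.
Stage dry mass = ε × stage wet mass = 0.094 × 47,850 = 4,497.9 kg.
Burnout mass m_f = stage dry + payload = 4,497.9 + 3,750 = 8,247.9 kg.
Δv = v_e · ln(51,600/8,247.9) = 3280.0 × ln(6.256) = 3280.0 × 1.8336 ≈ 6014 m/s.

Δv ≈ 6010 m/s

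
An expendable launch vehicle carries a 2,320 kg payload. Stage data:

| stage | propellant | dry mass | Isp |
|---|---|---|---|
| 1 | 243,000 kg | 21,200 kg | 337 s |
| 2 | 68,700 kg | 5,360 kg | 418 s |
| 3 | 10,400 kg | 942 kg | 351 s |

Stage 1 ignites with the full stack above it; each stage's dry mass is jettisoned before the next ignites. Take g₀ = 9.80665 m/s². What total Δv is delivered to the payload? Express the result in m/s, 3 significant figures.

Ignition mass of stage 1 = 243,000+21,200 + 68,700+5,360 + 10,400+942 + 2,320 = 351,922 kg.
Stage 1: m₀ = 351,922 kg, m_f = 351,922 − 243,000 = 108,922 kg; Δv = 337×9.80665×ln(3.231) = 3304.8×1.1728 ≈ 3876 m/s.
Stage 2: m₀ = 87,722 kg, m_f = 87,722 − 68,700 = 19,022 kg; Δv = 418×9.80665×ln(4.612) = 4099.2×1.5286 ≈ 6266 m/s.
Stage 3: m₀ = 13,662 kg, m_f = 13,662 − 10,400 = 3,262 kg; Δv = 351×9.80665×ln(4.188) = 3442.1×1.4323 ≈ 4930 m/s.
Total Δv = 3876 + 6266 + 4930 = 15072 m/s.

Δv ≈ 15100 m/s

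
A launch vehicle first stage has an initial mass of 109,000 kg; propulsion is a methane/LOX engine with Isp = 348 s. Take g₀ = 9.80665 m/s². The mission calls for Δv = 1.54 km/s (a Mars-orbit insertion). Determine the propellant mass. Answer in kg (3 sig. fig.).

propellant mass ≈ 39600 kg

v_e = Isp · g₀ = 348 × 9.80665 = 3412.7 m/s.
m₀/m_f = exp(Δv / v_e) = exp(1540 / 3412.7) = exp(0.4513) = 1.5703.
m_f = 109,000 / 1.5703 = 69,413.5 kg, so propellant = m₀ − m_f = 109,000 − 69,413.5 = 39,586.5 kg.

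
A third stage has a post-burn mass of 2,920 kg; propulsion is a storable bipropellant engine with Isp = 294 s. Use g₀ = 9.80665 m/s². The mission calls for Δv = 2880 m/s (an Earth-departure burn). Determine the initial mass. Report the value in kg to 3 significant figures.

initial mass ≈ 7930 kg

v_e = Isp · g₀ = 294 × 9.80665 = 2883.2 m/s.
From the ideal rocket equation, m₀/m_f = exp(Δv / v_e) = exp(2880 / 2883.2) = exp(0.9989) = 2.7153.
m₀ = m_f × 2.7153 = 2,920 × 2.7153 = 7,928.68 kg.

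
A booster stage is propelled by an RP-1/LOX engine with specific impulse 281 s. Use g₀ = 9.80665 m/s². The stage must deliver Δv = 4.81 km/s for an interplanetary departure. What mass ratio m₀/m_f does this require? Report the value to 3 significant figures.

v_e = Isp · g₀ = 281 × 9.80665 = 2755.7 m/s.
m₀/m_f = exp(Δv / v_e) = exp(4810 / 2755.7) = exp(1.7455) = 5.7287.

mass ratio ≈ 5.73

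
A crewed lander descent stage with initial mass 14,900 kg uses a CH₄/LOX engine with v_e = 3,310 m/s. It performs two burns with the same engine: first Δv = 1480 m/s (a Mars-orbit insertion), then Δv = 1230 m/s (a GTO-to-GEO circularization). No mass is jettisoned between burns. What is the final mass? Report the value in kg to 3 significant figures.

final mass ≈ 6570 kg

After the first burn: m = 14900 × exp(−1480/3310.0) = 14900 × 0.63946 = 9,527.95 kg.
After the second burn: m = 9,527.95 × exp(−1230/3310.0) = 9,527.95 × 0.68963 = 6,570.76 kg.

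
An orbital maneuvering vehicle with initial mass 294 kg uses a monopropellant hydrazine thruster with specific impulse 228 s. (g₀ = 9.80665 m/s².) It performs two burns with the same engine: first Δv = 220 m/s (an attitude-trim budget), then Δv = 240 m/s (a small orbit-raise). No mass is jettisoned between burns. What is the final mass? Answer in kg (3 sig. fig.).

final mass ≈ 239 kg

v_e = Isp · g₀ = 228 × 9.80665 = 2235.9 m/s.
After the first burn: m = 294 × exp(−220/2235.9) = 294 × 0.90629 = 266.449 kg.
After the second burn: m = 266.449 × exp(−240/2235.9) = 266.449 × 0.89822 = 239.33 kg.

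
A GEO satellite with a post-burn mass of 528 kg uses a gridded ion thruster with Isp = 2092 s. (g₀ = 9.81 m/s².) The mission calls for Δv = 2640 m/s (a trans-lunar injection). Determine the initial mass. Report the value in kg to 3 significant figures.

v_e = Isp · g₀ = 2092 × 9.81 = 20522.5 m/s.
m₀/m_f = exp(Δv / v_e) = exp(2640 / 20522.5) = exp(0.1286) = 1.1373.
m₀ = m_f × 1.1373 = 528 × 1.1373 = 600.494 kg.

initial mass ≈ 600 kg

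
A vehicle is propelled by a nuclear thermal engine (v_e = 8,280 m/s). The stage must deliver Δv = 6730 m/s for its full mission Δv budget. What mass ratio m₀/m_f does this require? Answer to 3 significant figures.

mass ratio ≈ 2.25

Using Δv = v_e ln(m₀/m_f): m₀/m_f = exp(Δv / v_e) = exp(6730 / 8280.0) = exp(0.8128) = 2.2542.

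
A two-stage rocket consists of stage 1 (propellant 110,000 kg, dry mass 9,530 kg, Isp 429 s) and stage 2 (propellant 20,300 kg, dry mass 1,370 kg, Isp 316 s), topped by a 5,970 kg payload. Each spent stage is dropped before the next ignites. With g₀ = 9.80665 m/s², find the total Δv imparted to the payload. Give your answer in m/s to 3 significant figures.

Δv ≈ 9900 m/s

Ignition mass of stage 1 = 110,000+9,530 + 20,300+1,370 + 5,970 = 147,170 kg.
Stage 1: m₀ = 147,170 kg, m_f = 147,170 − 110,000 = 37,170 kg; Δv = 429×9.80665×ln(3.959) = 4207.1×1.3761 ≈ 5789 m/s.
Stage 2: m₀ = 27,640 kg, m_f = 27,640 − 20,300 = 7,340 kg; Δv = 316×9.80665×ln(3.766) = 3098.9×1.3259 ≈ 4109 m/s.
Total Δv = 5789 + 4109 = 9898 m/s.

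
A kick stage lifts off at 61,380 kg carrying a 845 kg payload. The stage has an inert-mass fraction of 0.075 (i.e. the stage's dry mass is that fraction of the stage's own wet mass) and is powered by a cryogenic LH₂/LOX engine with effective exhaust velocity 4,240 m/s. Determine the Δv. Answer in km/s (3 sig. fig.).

Stage wet mass = m₀ − payload = 61,380 − 845 = 60,535 kg.
Stage dry mass = ε × stage wet mass = 0.075 × 60,535 = 4,540.13 kg.
Burnout mass m_f = stage dry + payload = 4,540.13 + 845 = 5,385.13 kg.
By the Tsiolkovsky rocket equation, Δv = v_e · ln(61,380/5,385.13) = 4240.0 × ln(11.4) = 4240.0 × 2.4334 ≈ 10318 m/s.

Δv ≈ 10.3 km/s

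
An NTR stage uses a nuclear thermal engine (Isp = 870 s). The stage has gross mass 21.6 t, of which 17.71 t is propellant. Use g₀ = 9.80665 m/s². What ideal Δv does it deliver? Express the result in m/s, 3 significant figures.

Δv ≈ 14600 m/s

v_e = Isp · g₀ = 870 × 9.80665 = 8531.8 m/s.
m_f = m₀ − m_prop = 21.6 − 17.71 = 3.89 t.
By the Tsiolkovsky rocket equation, Δv = v_e · ln(m₀/m_f) = 8531.8 × ln(5.553) = 8531.8 × 1.7143 ≈ 14625.9 m/s.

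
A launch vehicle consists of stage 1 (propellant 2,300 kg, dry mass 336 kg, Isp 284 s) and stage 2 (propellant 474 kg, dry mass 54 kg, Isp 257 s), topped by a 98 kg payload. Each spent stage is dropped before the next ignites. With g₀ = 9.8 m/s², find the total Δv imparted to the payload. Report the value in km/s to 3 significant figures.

Ignition mass of stage 1 = 2,300+336 + 474+54 + 98 = 3,262 kg.
Stage 1: m₀ = 3,262 kg, m_f = 3,262 − 2,300 = 962 kg; Δv = 284×9.8×ln(3.391) = 2783.2×1.2211 ≈ 3399 m/s.
Stage 2: m₀ = 626 kg, m_f = 626 − 474 = 152 kg; Δv = 257×9.8×ln(4.118) = 2518.6×1.4155 ≈ 3565 m/s.
Total Δv = 3399 + 3565 = 6964 m/s.

Δv ≈ 6.96 km/s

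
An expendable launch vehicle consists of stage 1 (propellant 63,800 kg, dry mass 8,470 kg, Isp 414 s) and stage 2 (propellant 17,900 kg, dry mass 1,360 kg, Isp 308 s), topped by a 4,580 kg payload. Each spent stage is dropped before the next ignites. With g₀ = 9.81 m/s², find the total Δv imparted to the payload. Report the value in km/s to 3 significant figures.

Δv ≈ 8.63 km/s

Ignition mass of stage 1 = 63,800+8,470 + 17,900+1,360 + 4,580 = 96,110 kg.
Stage 1: m₀ = 96,110 kg, m_f = 96,110 − 63,800 = 32,310 kg; Δv = 414×9.81×ln(2.975) = 4061.3×1.0901 ≈ 4427 m/s.
Stage 2: m₀ = 23,840 kg, m_f = 23,840 − 17,900 = 5,940 kg; Δv = 308×9.81×ln(4.013) = 3021.5×1.3897 ≈ 4199 m/s.
Total Δv = 4427 + 4199 = 8626 m/s.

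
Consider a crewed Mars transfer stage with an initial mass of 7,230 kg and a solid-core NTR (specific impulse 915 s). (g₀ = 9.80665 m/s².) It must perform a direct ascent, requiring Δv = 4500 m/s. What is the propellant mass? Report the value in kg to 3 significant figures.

propellant mass ≈ 2850 kg

v_e = Isp · g₀ = 915 × 9.80665 = 8973.1 m/s.
m₀/m_f = exp(Δv / v_e) = exp(4500 / 8973.1) = exp(0.5015) = 1.6512.
m_f = 7,230 / 1.6512 = 4,378.63 kg, so propellant = m₀ − m_f = 7,230 − 4,378.63 = 2,851.37 kg.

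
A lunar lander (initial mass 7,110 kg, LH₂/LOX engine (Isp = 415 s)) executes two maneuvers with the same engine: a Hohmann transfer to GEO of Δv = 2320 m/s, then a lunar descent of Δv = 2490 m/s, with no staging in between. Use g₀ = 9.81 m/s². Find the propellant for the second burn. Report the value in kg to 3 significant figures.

v_e = Isp · g₀ = 415 × 9.81 = 4071.2 m/s.
After the first burn: m = 7110 × exp(−2320/4071.2) = 7110 × 0.56560 = 4,021.42 kg.
After the second burn: m = 4,021.42 × exp(−2490/4071.2) = 4,021.42 × 0.54247 = 2,181.5 kg.
Second-burn propellant = 4,021.42 − 2,181.5 = 1,839.92 kg.

propellant for the second burn ≈ 1840 kg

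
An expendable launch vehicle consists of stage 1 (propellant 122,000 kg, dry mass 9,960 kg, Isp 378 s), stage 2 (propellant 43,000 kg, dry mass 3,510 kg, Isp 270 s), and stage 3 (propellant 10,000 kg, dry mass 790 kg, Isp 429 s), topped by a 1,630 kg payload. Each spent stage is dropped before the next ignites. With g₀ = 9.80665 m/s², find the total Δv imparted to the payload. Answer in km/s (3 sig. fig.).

Ignition mass of stage 1 = 122,000+9,960 + 43,000+3,510 + 10,000+790 + 1,630 = 190,890 kg.
Stage 1: m₀ = 190,890 kg, m_f = 190,890 − 122,000 = 68,890 kg; Δv = 378×9.80665×ln(2.771) = 3706.9×1.0192 ≈ 3778 m/s.
Stage 2: m₀ = 58,930 kg, m_f = 58,930 − 43,000 = 15,930 kg; Δv = 270×9.80665×ln(3.699) = 2647.8×1.3081 ≈ 3464 m/s.
Stage 3: m₀ = 12,420 kg, m_f = 12,420 − 10,000 = 2,420 kg; Δv = 429×9.80665×ln(5.132) = 4207.1×1.6355 ≈ 6881 m/s.
Total Δv = 3778 + 3464 + 6881 = 14123 m/s.

Δv ≈ 14.1 km/s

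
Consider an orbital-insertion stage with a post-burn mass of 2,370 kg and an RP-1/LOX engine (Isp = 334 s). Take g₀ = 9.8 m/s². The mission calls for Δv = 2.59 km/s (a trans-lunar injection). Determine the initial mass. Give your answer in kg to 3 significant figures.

v_e = Isp · g₀ = 334 × 9.8 = 3273.2 m/s.
m₀/m_f = exp(Δv / v_e) = exp(2590 / 3273.2) = exp(0.7913) = 2.2062.
m₀ = m_f × 2.2062 = 2,370 × 2.2062 = 5,228.69 kg.

initial mass ≈ 5230 kg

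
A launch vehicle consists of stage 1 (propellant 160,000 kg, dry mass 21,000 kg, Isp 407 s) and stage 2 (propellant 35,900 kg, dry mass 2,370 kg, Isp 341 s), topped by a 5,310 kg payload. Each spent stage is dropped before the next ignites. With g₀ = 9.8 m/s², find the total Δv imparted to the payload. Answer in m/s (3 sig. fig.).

Ignition mass of stage 1 = 160,000+21,000 + 35,900+2,370 + 5,310 = 224,580 kg.
Stage 1: m₀ = 224,580 kg, m_f = 224,580 − 160,000 = 64,580 kg; Δv = 407×9.8×ln(3.478) = 3988.6×1.2463 ≈ 4971 m/s.
Stage 2: m₀ = 43,580 kg, m_f = 43,580 − 35,900 = 7,680 kg; Δv = 341×9.8×ln(5.674) = 3341.8×1.7360 ≈ 5801 m/s.
Total Δv = 4971 + 5801 = 10772 m/s.

Δv ≈ 10800 m/s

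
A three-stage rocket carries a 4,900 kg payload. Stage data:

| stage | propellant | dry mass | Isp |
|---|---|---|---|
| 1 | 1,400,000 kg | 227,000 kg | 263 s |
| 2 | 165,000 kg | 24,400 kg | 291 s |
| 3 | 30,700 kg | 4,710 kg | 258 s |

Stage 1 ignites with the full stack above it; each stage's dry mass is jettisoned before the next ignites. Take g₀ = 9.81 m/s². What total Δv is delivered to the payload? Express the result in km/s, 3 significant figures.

Ignition mass of stage 1 = 1,400,000+227,000 + 165,000+24,400 + 30,700+4,710 + 4,900 = 1,856,710 kg.
Stage 1: m₀ = 1,856,710 kg, m_f = 1,856,710 − 1,400,000 = 456,710 kg; Δv = 263×9.81×ln(4.065) = 2580.0×1.4025 ≈ 3619 m/s.
Stage 2: m₀ = 229,710 kg, m_f = 229,710 − 165,000 = 64,710 kg; Δv = 291×9.81×ln(3.55) = 2854.7×1.2669 ≈ 3617 m/s.
Stage 3: m₀ = 40,310 kg, m_f = 40,310 − 30,700 = 9,610 kg; Δv = 258×9.81×ln(4.195) = 2531.0×1.4338 ≈ 3629 m/s.
Total Δv = 3619 + 3617 + 3629 = 10865 m/s.

Δv ≈ 10.9 km/s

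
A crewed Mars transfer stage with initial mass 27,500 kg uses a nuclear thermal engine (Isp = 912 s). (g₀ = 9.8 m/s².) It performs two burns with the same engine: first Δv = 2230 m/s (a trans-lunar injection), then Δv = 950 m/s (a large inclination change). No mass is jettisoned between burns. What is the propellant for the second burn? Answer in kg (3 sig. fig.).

v_e = Isp · g₀ = 912 × 9.8 = 8937.6 m/s.
After the first burn: m = 27500 × exp(−2230/8937.6) = 27500 × 0.77918 = 21,427.5 kg.
After the second burn: m = 21,427.5 × exp(−950/8937.6) = 21,427.5 × 0.89916 = 19,266.8 kg.
Second-burn propellant = 21,427.5 − 19,266.8 = 2,160.7 kg.

propellant for the second burn ≈ 2160 kg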